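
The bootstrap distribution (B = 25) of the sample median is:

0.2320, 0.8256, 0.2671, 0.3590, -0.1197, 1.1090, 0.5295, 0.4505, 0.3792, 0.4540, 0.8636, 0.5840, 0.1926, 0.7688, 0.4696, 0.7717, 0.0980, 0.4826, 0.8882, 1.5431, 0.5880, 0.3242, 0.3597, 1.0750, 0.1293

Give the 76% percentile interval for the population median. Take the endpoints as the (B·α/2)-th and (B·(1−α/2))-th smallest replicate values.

(0.1293, 0.8882)

Sorted replicates: -0.1197, 0.0980, 0.1293, 0.1926, 0.2320, 0.2671, 0.3242, 0.3590, 0.3597, 0.3792, 0.4505, 0.4540, 0.4696, 0.4826, 0.5295, 0.5840, 0.5880, 0.7688, 0.7717, 0.8256, 0.8636, 0.8882, 1.0750, 1.1090, 1.5431
α = 0.24; lower rank = 25 × 0.120 = 3; upper rank = 25 × 0.880 = 22.
The 3rd smallest replicate is 0.1293; the 22nd is 0.8882.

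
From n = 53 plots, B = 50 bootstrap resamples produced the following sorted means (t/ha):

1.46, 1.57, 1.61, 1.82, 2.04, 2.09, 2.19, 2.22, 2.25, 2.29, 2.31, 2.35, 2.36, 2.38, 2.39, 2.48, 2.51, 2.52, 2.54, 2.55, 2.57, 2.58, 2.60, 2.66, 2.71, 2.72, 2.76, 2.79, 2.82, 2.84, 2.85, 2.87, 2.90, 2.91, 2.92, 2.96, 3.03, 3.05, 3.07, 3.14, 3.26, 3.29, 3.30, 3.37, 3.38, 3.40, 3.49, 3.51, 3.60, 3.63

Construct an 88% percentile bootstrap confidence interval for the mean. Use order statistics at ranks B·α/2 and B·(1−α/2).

α = 0.12; lower rank = 50 × 0.060 = 3; upper rank = 50 × 0.940 = 47.
The 3rd smallest replicate is 1.61; the 47th is 3.49.

(1.61, 3.49)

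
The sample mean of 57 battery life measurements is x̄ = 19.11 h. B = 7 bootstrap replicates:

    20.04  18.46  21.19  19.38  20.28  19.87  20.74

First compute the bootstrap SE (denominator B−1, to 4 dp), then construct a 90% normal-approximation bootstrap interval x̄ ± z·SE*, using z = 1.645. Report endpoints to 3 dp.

(17.636, 20.584)

Mean of replicates = 19.9943; sum of squared deviations = 4.8164; SE* = √(4.8164/6) = 0.8960
Margin = 1.645 × 0.8960 = 1.4739
Interval: 19.11 ± 1.4739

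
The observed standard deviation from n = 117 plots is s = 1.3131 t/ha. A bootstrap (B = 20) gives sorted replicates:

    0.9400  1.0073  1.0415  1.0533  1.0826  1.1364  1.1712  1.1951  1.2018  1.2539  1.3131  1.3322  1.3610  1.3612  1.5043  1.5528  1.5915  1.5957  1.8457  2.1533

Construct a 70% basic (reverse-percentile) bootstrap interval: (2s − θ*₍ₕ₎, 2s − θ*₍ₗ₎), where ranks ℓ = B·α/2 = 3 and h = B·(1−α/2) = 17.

Percentile endpoints at ranks 3 and 17: θ*₍3₎ = 1.0415, θ*₍17₎ = 1.5915.
Basic interval reflects these around s:
  lower = 2 × 1.3131 − 1.5915 = 1.0347
  upper = 2 × 1.3131 − 1.0415 = 1.5847

(1.0347, 1.5847)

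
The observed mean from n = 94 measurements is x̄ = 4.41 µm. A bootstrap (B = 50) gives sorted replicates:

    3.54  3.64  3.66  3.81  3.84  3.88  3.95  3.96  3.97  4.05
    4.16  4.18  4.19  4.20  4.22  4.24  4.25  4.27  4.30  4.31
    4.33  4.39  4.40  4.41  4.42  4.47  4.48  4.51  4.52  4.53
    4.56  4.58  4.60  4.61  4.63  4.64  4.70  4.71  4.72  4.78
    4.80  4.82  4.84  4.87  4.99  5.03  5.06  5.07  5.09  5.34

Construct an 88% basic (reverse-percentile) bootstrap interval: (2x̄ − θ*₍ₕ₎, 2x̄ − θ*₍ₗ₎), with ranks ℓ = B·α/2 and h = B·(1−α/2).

Percentile endpoints at ranks 3 and 47: θ*₍3₎ = 3.66, θ*₍47₎ = 5.06.
Basic interval reflects these around x̄:
  lower = 2 × 4.41 − 5.06 = 3.76
  upper = 2 × 4.41 − 3.66 = 5.16

(3.76, 5.16)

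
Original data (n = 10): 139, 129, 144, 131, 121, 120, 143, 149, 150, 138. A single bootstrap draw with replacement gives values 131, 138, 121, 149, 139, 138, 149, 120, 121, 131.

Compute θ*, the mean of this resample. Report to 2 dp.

Mean = (131 + 138 + 121 + 149 + 139 + 138 + 149 + 120 + 121 + 131) / 10 = 1337.0 / 10 = 133.70

θ* = 133.70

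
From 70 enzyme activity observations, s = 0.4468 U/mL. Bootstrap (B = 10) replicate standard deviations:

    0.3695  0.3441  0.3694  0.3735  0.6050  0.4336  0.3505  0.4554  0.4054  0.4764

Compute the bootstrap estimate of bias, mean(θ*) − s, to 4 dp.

mean(θ*) = (0.3695 + 0.3441 + 0.3694 + 0.3735 + 0.6050 + 0.4336 + 0.3505 + 0.4554 + 0.4054 + 0.4764) / 10 = 0.41828
bias = 0.41828 − 0.4468

bias = −0.0285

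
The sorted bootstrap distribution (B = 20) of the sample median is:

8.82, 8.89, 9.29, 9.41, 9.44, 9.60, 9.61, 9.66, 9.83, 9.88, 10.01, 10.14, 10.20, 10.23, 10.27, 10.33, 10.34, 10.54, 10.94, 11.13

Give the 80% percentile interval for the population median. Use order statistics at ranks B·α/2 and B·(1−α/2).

(8.89, 10.54)

α = 0.20; lower rank = 20 × 0.100 = 2; upper rank = 20 × 0.900 = 18.
The 2nd smallest replicate is 8.89; the 18th is 10.54.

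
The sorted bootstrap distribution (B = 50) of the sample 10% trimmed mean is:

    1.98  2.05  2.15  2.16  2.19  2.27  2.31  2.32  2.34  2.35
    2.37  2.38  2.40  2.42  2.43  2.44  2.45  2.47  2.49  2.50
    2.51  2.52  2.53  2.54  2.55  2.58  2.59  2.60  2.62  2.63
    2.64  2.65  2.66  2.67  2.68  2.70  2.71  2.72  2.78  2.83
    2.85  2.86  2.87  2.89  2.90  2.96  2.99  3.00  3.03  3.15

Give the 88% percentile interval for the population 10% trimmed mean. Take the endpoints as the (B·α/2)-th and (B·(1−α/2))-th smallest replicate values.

(2.15, 2.99)

α = 0.12; lower rank = 50 × 0.060 = 3; upper rank = 50 × 0.940 = 47.
The 3rd smallest replicate is 2.15; the 47th is 2.99.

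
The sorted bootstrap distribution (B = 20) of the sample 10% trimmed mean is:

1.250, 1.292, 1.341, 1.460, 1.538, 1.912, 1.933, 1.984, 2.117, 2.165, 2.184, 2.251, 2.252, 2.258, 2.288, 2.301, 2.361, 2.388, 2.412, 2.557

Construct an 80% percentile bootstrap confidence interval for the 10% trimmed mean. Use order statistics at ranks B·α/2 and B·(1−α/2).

(1.292, 2.388)

α = 0.20; lower rank = 20 × 0.100 = 2; upper rank = 20 × 0.900 = 18.
The 2nd smallest replicate is 1.292; the 18th is 2.388.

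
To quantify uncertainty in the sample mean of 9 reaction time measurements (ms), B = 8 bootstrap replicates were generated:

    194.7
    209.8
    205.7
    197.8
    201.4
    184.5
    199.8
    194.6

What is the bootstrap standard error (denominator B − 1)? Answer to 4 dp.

Bootstrap SE is the standard deviation of the 8 replicate means.
Mean of replicates: (194.7 + 209.8 + 205.7 + 197.8 + 201.4 + 184.5 + 199.8 + 194.6) / 8 = 1588.30000 / 8 = 198.53750
Sum of squared deviations: (−3.83750)² + (+11.26250)² + (+7.16250)² + (−0.73750)² + (+2.86250)² + (−14.03750)² + (+1.26250)² + (−3.93750)² = 415.75875
Variance = 415.75875 / 7 = 59.39411
SE* = √59.39411

SE* = 7.7068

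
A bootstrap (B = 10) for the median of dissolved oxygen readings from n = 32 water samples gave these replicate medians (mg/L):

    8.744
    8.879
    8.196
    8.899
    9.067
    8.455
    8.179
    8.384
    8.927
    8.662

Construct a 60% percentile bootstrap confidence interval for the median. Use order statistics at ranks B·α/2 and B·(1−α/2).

(8.196, 8.899)

Sorted replicates: 8.179, 8.196, 8.384, 8.455, 8.662, 8.744, 8.879, 8.899, 8.927, 9.067
α = 0.40; lower rank = 10 × 0.200 = 2; upper rank = 10 × 0.800 = 8.
The 2nd smallest replicate is 8.196; the 8th is 8.899.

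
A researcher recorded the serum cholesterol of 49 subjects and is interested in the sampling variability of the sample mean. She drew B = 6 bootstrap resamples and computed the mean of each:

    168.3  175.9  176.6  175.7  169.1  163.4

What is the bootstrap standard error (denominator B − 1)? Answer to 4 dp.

SE* = 5.3781

Bootstrap SE is the standard deviation of the 6 replicate means.
Mean of replicates: (168.3 + 175.9 + 176.6 + 175.7 + 169.1 + 163.4) / 6 = 1029.00000 / 6 = 171.50000
Sum of squared deviations: (−3.20000)² + (+4.40000)² + (+5.10000)² + (+4.20000)² + (−2.40000)² + (−8.10000)² = 144.62000
Variance = 144.62000 / 5 = 28.92400
SE* = √28.92400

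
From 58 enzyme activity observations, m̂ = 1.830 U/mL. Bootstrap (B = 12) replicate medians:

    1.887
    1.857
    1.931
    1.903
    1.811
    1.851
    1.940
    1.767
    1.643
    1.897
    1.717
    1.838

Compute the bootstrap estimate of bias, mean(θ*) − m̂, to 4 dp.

bias = +0.0068

mean(θ*) = (1.887 + 1.857 + 1.931 + 1.903 + 1.811 + 1.851 + 1.940 + 1.767 + 1.643 + 1.897 + 1.717 + 1.838) / 12 = 1.83683
bias = 1.83683 − 1.830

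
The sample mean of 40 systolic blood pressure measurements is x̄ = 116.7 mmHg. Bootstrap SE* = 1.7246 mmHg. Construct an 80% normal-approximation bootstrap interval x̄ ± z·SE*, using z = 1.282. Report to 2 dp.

Margin = 1.282 × 1.7246 = 2.211
Interval: 116.7 ± 2.211

(114.49, 118.91)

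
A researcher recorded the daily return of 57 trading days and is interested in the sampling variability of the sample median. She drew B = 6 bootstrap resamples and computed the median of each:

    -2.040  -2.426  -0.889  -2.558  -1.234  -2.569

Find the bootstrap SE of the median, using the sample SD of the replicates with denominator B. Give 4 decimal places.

Bootstrap SE is the standard deviation of the 6 replicate medians.
Mean of replicates: ((-2.040) + (-2.426) + (-0.889) + (-2.558) + (-1.234) + (-2.569)) / 6 = -11.71600 / 6 = -1.95267
Sum of squared deviations: (−0.08733)² + (−0.47333)² + (+1.06367)² + (−0.60533)² + (+0.71867)² + (−0.61633)² = 2.62584
Variance = 2.62584 / 6 = 0.43764
SE* = √0.43764

SE* = 0.6615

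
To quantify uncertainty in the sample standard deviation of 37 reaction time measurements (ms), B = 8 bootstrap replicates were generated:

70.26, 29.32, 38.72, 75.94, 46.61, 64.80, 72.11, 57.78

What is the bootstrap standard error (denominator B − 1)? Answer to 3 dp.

Bootstrap SE is the standard deviation of the 8 replicate standard deviations.
Mean of replicates: (70.26 + 29.32 + 38.72 + 75.94 + 46.61 + 64.80 + 72.11 + 57.78) / 8 = 455.5400 / 8 = 56.9425
Sum of squared deviations: (+13.3175)² + (−27.6225)² + (−18.2225)² + (+18.9975)² + (−10.3325)² + (+7.8575)² + (+15.1675)² + (+0.8375)² = 2032.5782
Variance = 2032.5782 / 7 = 290.3683
SE* = √290.3683

SE* = 17.040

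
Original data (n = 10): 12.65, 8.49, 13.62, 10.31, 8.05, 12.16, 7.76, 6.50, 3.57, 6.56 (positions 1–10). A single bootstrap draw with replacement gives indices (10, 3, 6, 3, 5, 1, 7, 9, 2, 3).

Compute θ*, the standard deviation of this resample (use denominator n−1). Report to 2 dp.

Resample values: 6.56, 13.62, 12.16, 13.62, 8.05, 12.65, 7.76, 3.57, 8.49, 13.62.
Mean = 10.0100; sum of squared deviations = 115.2790
s² = 115.2790 / 9 = 12.8088
s = √12.8088 = 3.58

θ* = 3.58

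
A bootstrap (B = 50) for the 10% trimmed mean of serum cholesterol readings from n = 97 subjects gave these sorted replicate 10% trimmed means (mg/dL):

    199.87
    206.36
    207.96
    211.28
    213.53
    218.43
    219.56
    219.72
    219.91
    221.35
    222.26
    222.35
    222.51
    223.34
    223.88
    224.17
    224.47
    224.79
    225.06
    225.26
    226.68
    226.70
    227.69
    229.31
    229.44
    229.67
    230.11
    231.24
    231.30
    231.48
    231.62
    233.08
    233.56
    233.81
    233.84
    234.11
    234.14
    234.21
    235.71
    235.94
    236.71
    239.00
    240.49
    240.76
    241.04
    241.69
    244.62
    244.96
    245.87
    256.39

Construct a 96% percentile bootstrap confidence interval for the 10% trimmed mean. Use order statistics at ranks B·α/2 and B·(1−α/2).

(199.87, 245.87)

α = 0.04; lower rank = 50 × 0.020 = 1; upper rank = 50 × 0.980 = 49.
The 1st smallest replicate is 199.87; the 49th is 245.87.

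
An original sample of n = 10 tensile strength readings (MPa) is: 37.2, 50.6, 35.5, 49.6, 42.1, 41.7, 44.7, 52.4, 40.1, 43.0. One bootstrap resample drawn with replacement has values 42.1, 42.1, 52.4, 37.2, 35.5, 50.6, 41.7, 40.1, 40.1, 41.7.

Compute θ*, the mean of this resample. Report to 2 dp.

θ* = 42.35

Mean = (42.1 + 42.1 + 52.4 + 37.2 + 35.5 + 50.6 + 41.7 + 40.1 + 40.1 + 41.7) / 10 = 423.50 / 10 = 42.35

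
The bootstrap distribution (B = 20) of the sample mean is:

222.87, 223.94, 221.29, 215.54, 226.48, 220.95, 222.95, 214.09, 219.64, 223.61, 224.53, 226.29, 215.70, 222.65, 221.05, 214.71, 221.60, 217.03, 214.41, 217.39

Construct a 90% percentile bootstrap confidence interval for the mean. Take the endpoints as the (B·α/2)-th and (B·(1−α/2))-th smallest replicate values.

Sorted replicates: 214.09, 214.41, 214.71, 215.54, 215.70, 217.03, 217.39, 219.64, 220.95, 221.05, 221.29, 221.60, 222.65, 222.87, 222.95, 223.61, 223.94, 224.53, 226.29, 226.48
α = 0.10; lower rank = 20 × 0.050 = 1; upper rank = 20 × 0.950 = 19.
The 1st smallest replicate is 214.09; the 19th is 226.29.

(214.09, 226.29)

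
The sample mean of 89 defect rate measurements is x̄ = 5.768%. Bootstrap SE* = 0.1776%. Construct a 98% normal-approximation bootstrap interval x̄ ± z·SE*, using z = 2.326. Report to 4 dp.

(5.3549, 6.1811)

Margin = 2.326 × 0.1776 = 0.41310
Interval: 5.768 ± 0.41310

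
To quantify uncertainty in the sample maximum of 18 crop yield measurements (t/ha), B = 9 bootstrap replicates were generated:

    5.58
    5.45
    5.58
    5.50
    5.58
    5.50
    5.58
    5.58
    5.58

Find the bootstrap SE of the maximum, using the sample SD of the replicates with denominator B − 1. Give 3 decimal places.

Bootstrap SE is the standard deviation of the 9 replicate maximums.
Mean of replicates: (5.58 + 5.45 + 5.58 + 5.50 + 5.58 + 5.50 + 5.58 + 5.58 + 5.58) / 9 = 49.9300 / 9 = 5.5478
Sum of squared deviations: (+0.0322)² + (−0.0978)² + (+0.0322)² + (−0.0478)² + (+0.0322)² + (−0.0478)² + (+0.0322)² + (+0.0322)² + (+0.0322)² = 0.0204
Variance = 0.0204 / 8 = 0.0025
SE* = √0.0025

SE* = 0.050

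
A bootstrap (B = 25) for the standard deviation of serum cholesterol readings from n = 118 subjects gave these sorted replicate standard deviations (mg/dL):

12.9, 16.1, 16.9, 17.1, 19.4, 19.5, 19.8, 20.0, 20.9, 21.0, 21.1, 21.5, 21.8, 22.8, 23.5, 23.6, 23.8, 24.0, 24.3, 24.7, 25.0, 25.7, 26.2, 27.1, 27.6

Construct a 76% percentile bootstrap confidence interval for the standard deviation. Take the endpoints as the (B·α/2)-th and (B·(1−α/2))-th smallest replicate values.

α = 0.24; lower rank = 25 × 0.120 = 3; upper rank = 25 × 0.880 = 22.
The 3rd smallest replicate is 16.9; the 22nd is 25.7.

(16.9, 25.7)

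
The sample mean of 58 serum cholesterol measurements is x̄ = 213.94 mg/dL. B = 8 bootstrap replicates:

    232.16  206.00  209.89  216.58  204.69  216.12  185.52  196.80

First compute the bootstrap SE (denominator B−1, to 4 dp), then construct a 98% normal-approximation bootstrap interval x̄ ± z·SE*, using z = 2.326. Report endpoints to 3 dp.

Mean of replicates = 208.4700; sum of squared deviations = 1370.8078; SE* = √(1370.8078/7) = 13.9939
Margin = 2.326 × 13.9939 = 32.5498
Interval: 213.94 ± 32.5498

(181.390, 246.490)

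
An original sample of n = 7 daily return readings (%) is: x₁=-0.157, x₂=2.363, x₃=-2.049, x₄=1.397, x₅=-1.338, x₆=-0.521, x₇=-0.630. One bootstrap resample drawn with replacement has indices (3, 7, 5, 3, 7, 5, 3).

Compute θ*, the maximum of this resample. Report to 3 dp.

θ* = -0.630

Resample values: -2.049, -0.630, -1.338, -2.049, -0.630, -1.338, -2.049.
Maximum = -0.630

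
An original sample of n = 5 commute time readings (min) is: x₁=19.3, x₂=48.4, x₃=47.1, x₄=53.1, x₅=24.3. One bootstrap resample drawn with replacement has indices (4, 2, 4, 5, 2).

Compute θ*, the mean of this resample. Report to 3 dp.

Resample values: 53.1, 48.4, 53.1, 24.3, 48.4.
Mean = (53.1 + 48.4 + 53.1 + 24.3 + 48.4) / 5 = 227.30 / 5 = 45.460

θ* = 45.460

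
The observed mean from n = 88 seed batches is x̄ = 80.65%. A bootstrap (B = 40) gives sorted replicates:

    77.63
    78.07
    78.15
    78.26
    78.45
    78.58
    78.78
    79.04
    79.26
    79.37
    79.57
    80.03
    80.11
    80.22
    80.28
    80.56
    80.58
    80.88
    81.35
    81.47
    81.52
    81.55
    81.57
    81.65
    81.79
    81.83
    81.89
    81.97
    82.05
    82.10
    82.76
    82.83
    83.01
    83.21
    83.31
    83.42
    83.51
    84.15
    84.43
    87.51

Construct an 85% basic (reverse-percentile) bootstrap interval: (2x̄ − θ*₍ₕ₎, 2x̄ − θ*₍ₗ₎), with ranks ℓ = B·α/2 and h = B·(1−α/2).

(77.79, 83.15)

Percentile endpoints at ranks 3 and 37: θ*₍3₎ = 78.15, θ*₍37₎ = 83.51.
Basic interval reflects these around x̄:
  lower = 2 × 80.65 − 83.51 = 77.79
  upper = 2 × 80.65 − 78.15 = 83.15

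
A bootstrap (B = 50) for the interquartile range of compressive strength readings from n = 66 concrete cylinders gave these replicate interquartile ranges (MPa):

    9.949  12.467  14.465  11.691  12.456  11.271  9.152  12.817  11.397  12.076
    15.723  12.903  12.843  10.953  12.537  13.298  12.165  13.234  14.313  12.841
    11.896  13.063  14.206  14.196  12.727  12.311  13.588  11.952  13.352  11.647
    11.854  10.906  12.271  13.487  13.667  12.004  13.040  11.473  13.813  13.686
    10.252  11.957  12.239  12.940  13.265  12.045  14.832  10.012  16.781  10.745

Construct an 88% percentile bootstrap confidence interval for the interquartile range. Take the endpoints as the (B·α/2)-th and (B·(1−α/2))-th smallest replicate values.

(10.012, 14.465)

Sorted replicates: 9.152, 9.949, 10.012, 10.252, 10.745, 10.906, 10.953, 11.271, 11.397, 11.473, 11.647, 11.691, 11.854, 11.896, 11.952, 11.957, 12.004, 12.045, 12.076, 12.165, 12.239, 12.271, 12.311, 12.456, 12.467, 12.537, 12.727, 12.817, 12.841, 12.843, 12.903, 12.940, 13.040, 13.063, 13.234, 13.265, 13.298, 13.352, 13.487, 13.588, 13.667, 13.686, 13.813, 14.196, 14.206, 14.313, 14.465, 14.832, 15.723, 16.781
α = 0.12; lower rank = 50 × 0.060 = 3; upper rank = 50 × 0.940 = 47.
The 3rd smallest replicate is 10.012; the 47th is 14.465.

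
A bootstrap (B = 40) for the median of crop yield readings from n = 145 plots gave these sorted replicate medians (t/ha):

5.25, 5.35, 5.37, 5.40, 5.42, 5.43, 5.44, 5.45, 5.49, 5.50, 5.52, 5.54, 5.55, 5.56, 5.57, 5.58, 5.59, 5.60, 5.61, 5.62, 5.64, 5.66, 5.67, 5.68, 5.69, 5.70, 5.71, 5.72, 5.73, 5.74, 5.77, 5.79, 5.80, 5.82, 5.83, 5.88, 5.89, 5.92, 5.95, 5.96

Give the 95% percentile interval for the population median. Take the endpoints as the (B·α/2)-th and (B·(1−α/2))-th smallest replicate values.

α = 0.05; lower rank = 40 × 0.025 = 1; upper rank = 40 × 0.975 = 39.
The 1st smallest replicate is 5.25; the 39th is 5.95.

(5.25, 5.95)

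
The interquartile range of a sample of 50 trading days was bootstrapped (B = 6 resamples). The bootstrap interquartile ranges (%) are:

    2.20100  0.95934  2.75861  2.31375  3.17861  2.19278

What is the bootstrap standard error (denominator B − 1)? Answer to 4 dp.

SE* = 0.7476

Bootstrap SE is the standard deviation of the 6 replicate interquartile ranges.
Mean of replicates: (2.20100 + 0.95934 + 2.75861 + 2.31375 + 3.17861 + 2.19278) / 6 = 13.604090 / 6 = 2.267348
Sum of squared deviations: (−0.066348)² + (−1.308008)² + (+0.491262)² + (+0.046402)² + (+0.911262)² + (−0.074568)² = 2.794737
Variance = 2.794737 / 5 = 0.558947
SE* = √0.558947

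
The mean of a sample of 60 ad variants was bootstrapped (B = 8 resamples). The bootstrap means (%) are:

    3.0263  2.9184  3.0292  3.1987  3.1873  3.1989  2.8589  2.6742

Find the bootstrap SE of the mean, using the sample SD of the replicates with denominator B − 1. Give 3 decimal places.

SE* = 0.188

Bootstrap SE is the standard deviation of the 8 replicate means.
Mean of replicates: (3.0263 + 2.9184 + 3.0292 + 3.1987 + 3.1873 + 3.1989 + 2.8589 + 2.6742) / 8 = 24.09190 / 8 = 3.01149
Sum of squared deviations: (+0.01481)² + (−0.09309)² + (+0.01771)² + (+0.18721)² + (+0.17581)² + (+0.18741)² + (−0.15259)² + (−0.33729)² = 0.24733
Variance = 0.24733 / 7 = 0.03533
SE* = √0.03533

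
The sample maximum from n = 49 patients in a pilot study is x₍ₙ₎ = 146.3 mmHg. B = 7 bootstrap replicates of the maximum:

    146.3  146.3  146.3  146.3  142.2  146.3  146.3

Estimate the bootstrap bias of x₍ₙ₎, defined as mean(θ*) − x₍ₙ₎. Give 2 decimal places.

mean(θ*) = (146.3 + 146.3 + 146.3 + 146.3 + 142.2 + 146.3 + 146.3) / 7 = 145.714
bias = 145.714 − 146.3

bias = −0.59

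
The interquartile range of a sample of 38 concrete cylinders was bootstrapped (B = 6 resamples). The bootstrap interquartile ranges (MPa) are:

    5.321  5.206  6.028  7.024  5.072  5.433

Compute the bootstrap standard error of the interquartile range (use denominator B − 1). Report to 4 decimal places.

SE* = 0.7364

Bootstrap SE is the standard deviation of the 6 replicate interquartile ranges.
Mean of replicates: (5.321 + 5.206 + 6.028 + 7.024 + 5.072 + 5.433) / 6 = 34.08400 / 6 = 5.68067
Sum of squared deviations: (−0.35967)² + (−0.47467)² + (+0.34733)² + (+1.34333)² + (−0.60867)² + (−0.24767)² = 2.71167
Variance = 2.71167 / 5 = 0.54233
SE* = √0.54233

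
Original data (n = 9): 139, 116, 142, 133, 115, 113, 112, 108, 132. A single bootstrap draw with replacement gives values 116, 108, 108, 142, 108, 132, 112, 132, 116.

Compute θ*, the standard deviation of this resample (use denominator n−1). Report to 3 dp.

θ* = 12.728

Mean = 119.3333; sum of squared deviations = 1296.0000
s² = 1296.0000 / 8 = 162.0000
s = √162.0000 = 12.728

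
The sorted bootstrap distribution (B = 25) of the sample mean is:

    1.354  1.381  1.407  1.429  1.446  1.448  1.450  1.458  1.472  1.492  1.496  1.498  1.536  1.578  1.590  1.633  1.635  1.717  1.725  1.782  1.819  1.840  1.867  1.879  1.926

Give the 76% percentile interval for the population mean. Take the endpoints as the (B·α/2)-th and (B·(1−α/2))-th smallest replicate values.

α = 0.24; lower rank = 25 × 0.120 = 3; upper rank = 25 × 0.880 = 22.
The 3rd smallest replicate is 1.407; the 22nd is 1.840.

(1.407, 1.840)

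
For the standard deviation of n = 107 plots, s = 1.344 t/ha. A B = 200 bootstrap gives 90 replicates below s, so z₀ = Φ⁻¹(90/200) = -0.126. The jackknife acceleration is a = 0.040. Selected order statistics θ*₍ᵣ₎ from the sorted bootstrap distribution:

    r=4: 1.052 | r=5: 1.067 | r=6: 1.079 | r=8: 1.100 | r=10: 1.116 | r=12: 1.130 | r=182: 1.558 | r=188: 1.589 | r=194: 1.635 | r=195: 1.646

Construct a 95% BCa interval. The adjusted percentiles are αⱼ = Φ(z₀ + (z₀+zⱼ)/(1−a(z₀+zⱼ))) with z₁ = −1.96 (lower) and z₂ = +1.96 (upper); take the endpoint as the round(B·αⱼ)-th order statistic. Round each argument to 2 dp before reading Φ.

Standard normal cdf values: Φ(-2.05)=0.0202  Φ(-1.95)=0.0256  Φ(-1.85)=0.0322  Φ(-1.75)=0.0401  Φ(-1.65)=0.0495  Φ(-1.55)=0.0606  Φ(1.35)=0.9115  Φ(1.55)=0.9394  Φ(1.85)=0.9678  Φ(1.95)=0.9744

(1.052, 1.635)

Lower: z₀ + z₁ = -0.126 + (-1.960) = -2.086; 1 − a(z₀+z₁) = 1 − (0.040)(-2.086) = 1.0834; argument = -0.126 + (-2.086)/1.0834 = -2.0513 → -2.05.
α₁ = Φ(-2.05) = 0.0202; rank = round(200 × 0.0202) = 4; θ*₍4₎ = 1.052.
Upper: z₀ + z₂ = 1.834; 1 − a(z₀+z₂) = 0.9266; argument = 1.8532 → 1.85; α₂ = 0.9678; rank = 194; θ*₍194₎ = 1.635.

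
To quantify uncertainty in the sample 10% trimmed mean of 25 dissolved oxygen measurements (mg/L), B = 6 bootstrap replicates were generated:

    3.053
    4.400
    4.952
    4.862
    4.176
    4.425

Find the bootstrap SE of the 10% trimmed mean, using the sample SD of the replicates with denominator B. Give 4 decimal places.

SE* = 0.6240

Bootstrap SE is the standard deviation of the 6 replicate 10% trimmed means.
Mean of replicates: (3.053 + 4.400 + 4.952 + 4.862 + 4.176 + 4.425) / 6 = 25.86800 / 6 = 4.31133
Sum of squared deviations: (−1.25833)² + (+0.08867)² + (+0.64067)² + (+0.55067)² + (−0.13533)² + (+0.11367)² = 2.33619
Variance = 2.33619 / 6 = 0.38936
SE* = √0.38936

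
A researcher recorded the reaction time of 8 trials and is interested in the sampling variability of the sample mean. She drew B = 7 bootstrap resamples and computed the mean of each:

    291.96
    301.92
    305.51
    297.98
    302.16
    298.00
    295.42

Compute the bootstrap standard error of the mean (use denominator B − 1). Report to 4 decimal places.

SE* = 4.5700

Bootstrap SE is the standard deviation of the 7 replicate means.
Mean of replicates: (291.96 + 301.92 + 305.51 + 297.98 + 302.16 + 298.00 + 295.42) / 7 = 2092.95000 / 7 = 298.99286
Sum of squared deviations: (−7.03286)² + (+2.92714)² + (+6.51714)² + (−1.01286)² + (+3.16714)² + (−0.99286)² + (−3.57286)² = 125.31014
Variance = 125.31014 / 6 = 20.88502
SE* = √20.88502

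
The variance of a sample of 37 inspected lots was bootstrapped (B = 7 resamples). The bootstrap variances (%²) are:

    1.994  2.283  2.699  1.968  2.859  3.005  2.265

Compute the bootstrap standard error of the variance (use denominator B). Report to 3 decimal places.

Bootstrap SE is the standard deviation of the 7 replicate variances.
Mean of replicates: (1.994 + 2.283 + 2.699 + 1.968 + 2.859 + 3.005 + 2.265) / 7 = 17.0730 / 7 = 2.4390
Sum of squared deviations: (−0.4450)² + (−0.1560)² + (+0.2600)² + (−0.4710)² + (+0.4200)² + (+0.5660)² + (−0.1740)² = 1.0388
Variance = 1.0388 / 7 = 0.1484
SE* = √0.1484

SE* = 0.385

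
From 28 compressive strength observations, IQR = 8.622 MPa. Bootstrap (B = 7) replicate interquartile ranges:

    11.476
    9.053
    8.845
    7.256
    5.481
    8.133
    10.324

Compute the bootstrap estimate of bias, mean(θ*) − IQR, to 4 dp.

mean(θ*) = (11.476 + 9.053 + 8.845 + 7.256 + 5.481 + 8.133 + 10.324) / 7 = 8.65257
bias = 8.65257 − 8.622

bias = +0.0306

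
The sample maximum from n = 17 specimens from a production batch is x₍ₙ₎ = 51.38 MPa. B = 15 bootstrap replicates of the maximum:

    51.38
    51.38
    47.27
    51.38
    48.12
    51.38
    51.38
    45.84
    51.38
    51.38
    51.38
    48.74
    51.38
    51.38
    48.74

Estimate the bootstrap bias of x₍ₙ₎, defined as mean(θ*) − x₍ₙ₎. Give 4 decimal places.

bias = −1.2127

mean(θ*) = (51.38 + 51.38 + 47.27 + 51.38 + 48.12 + 51.38 + 51.38 + 45.84 + 51.38 + 51.38 + 51.38 + 48.74 + 51.38 + 51.38 + 48.74) / 15 = 50.16733
bias = 50.16733 − 51.38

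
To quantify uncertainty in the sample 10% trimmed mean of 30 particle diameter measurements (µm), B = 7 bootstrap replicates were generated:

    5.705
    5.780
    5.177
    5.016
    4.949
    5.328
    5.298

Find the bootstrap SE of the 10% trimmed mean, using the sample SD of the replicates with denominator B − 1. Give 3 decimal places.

Bootstrap SE is the standard deviation of the 7 replicate 10% trimmed means.
Mean of replicates: (5.705 + 5.780 + 5.177 + 5.016 + 4.949 + 5.328 + 5.298) / 7 = 37.2530 / 7 = 5.3219
Sum of squared deviations: (+0.3831)² + (+0.4581)² + (−0.1449)² + (−0.3059)² + (−0.3729)² + (+0.0061)² + (−0.0239)² = 0.6109
Variance = 0.6109 / 6 = 0.1018
SE* = √0.1018

SE* = 0.319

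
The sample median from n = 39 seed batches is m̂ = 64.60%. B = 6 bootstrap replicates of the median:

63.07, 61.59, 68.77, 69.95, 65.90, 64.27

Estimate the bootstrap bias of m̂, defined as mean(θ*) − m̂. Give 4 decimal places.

mean(θ*) = (63.07 + 61.59 + 68.77 + 69.95 + 65.90 + 64.27) / 6 = 65.59167
bias = 65.59167 − 64.60

bias = +0.9917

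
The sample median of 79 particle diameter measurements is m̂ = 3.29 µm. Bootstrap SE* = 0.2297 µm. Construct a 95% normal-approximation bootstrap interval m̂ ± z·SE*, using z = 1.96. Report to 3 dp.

(2.840, 3.740)

Margin = 1.96 × 0.2297 = 0.4502
Interval: 3.29 ± 0.4502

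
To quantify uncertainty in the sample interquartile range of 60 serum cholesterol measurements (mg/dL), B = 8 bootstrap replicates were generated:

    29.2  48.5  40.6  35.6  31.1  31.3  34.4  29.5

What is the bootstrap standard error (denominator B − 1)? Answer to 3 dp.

Bootstrap SE is the standard deviation of the 8 replicate interquartile ranges.
Mean of replicates: (29.2 + 48.5 + 40.6 + 35.6 + 31.1 + 31.3 + 34.4 + 29.5) / 8 = 280.2000 / 8 = 35.0250
Sum of squared deviations: (−5.8250)² + (+13.4750)² + (+5.5750)² + (+0.5750)² + (−3.9250)² + (−3.7250)² + (−0.6250)² + (−5.5250)² = 307.1150
Variance = 307.1150 / 7 = 43.8736
SE* = √43.8736

SE* = 6.624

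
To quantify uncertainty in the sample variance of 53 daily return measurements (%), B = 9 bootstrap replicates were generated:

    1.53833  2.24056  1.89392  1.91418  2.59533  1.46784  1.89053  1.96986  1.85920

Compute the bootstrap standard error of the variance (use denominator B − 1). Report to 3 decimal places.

SE* = 0.338

Bootstrap SE is the standard deviation of the 9 replicate variances.
Mean of replicates: (1.53833 + 2.24056 + 1.89392 + 1.91418 + 2.59533 + 1.46784 + 1.89053 + 1.96986 + 1.85920) / 9 = 17.369750 / 9 = 1.929972
Sum of squared deviations: (−0.391642)² + (+0.310588)² + (−0.036052)² + (−0.015792)² + (+0.665358)² + (−0.462132)² + (−0.039442)² + (+0.039888)² + (−0.070772)² = 0.915820
Variance = 0.915820 / 8 = 0.114478
SE* = √0.114478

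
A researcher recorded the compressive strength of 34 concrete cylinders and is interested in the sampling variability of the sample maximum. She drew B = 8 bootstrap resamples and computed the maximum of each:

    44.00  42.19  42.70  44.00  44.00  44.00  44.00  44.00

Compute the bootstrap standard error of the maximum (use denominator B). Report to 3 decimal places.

Bootstrap SE is the standard deviation of the 8 replicate maximums.
Mean of replicates: (44.00 + 42.19 + 42.70 + 44.00 + 44.00 + 44.00 + 44.00 + 44.00) / 8 = 348.8900 / 8 = 43.6112
Sum of squared deviations: (+0.3888)² + (−1.4213)² + (−0.9112)² + (+0.3888)² + (+0.3888)² + (+0.3888)² + (+0.3888)² + (+0.3888)² = 3.7571
Variance = 3.7571 / 8 = 0.4696
SE* = √0.4696

SE* = 0.685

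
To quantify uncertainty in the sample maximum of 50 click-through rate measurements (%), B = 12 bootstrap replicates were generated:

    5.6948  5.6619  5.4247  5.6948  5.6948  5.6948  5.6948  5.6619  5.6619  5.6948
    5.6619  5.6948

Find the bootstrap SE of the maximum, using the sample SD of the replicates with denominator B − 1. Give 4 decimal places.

SE* = 0.0762

Bootstrap SE is the standard deviation of the 12 replicate maximums.
Mean of replicates: (5.6948 + 5.6619 + 5.4247 + 5.6948 + 5.6948 + 5.6948 + 5.6948 + 5.6619 + 5.6619 + 5.6948 + 5.6619 + 5.6948) / 12 = 67.93590 / 12 = 5.66133
Sum of squared deviations: (+0.03347)² + (+0.00057)² + (−0.23663)² + (+0.03347)² + (+0.03347)² + (+0.03347)² + (+0.03347)² + (+0.00057)² + (+0.00057)² + (+0.03347)² + (+0.00057)² + (+0.03347)² = 0.06384
Variance = 0.06384 / 11 = 0.00580
SE* = √0.00580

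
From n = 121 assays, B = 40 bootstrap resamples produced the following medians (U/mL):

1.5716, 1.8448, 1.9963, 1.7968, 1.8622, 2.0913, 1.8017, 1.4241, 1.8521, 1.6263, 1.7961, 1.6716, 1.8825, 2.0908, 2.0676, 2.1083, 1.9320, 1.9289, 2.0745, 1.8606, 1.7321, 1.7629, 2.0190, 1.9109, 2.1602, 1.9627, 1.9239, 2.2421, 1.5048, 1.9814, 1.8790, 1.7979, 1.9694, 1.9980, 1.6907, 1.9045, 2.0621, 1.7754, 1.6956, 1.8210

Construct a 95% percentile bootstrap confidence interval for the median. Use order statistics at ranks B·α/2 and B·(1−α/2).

(1.4241, 2.1602)

Sorted replicates: 1.4241, 1.5048, 1.5716, 1.6263, 1.6716, 1.6907, 1.6956, 1.7321, 1.7629, 1.7754, 1.7961, 1.7968, 1.7979, 1.8017, 1.8210, 1.8448, 1.8521, 1.8606, 1.8622, 1.8790, 1.8825, 1.9045, 1.9109, 1.9239, 1.9289, 1.9320, 1.9627, 1.9694, 1.9814, 1.9963, 1.9980, 2.0190, 2.0621, 2.0676, 2.0745, 2.0908, 2.0913, 2.1083, 2.1602, 2.2421
α = 0.05; lower rank = 40 × 0.025 = 1; upper rank = 40 × 0.975 = 39.
The 1st smallest replicate is 1.4241; the 39th is 2.1602.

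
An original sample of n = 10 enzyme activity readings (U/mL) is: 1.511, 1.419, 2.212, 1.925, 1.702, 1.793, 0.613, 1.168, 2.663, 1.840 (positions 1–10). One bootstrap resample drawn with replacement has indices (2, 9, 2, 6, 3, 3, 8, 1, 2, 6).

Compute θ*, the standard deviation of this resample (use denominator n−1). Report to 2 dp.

θ* = 0.47

Resample values: 1.419, 2.663, 1.419, 1.793, 2.212, 2.212, 1.168, 1.511, 1.419, 1.793.
Mean = 1.7609; sum of squared deviations = 1.9875
s² = 1.9875 / 9 = 0.2208
s = √0.2208 = 0.47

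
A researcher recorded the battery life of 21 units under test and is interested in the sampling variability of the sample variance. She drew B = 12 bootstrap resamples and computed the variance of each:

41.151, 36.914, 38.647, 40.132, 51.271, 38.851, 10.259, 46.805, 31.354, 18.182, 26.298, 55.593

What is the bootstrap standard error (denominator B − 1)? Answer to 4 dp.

Bootstrap SE is the standard deviation of the 12 replicate variances.
Mean of replicates: (41.151 + 36.914 + 38.647 + 40.132 + 51.271 + 38.851 + 10.259 + 46.805 + 31.354 + 18.182 + 26.298 + 55.593) / 12 = 435.45700 / 12 = 36.28808
Sum of squared deviations: (+4.86292)² + (+0.62592)² + (+2.35892)² + (+3.84392)² + (+14.98292)² + (+2.56292)² + (−26.02908)² + (+10.51692)² + (−4.93408)² + (−18.10608)² + (−9.99008)² + (+19.30492)² = 1888.21197
Variance = 1888.21197 / 11 = 171.65563
SE* = √171.65563

SE* = 13.1017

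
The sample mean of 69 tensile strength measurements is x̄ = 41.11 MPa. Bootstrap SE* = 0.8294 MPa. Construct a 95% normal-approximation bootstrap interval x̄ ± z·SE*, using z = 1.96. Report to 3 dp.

(39.484, 42.736)

Margin = 1.96 × 0.8294 = 1.6256
Interval: 41.11 ± 1.6256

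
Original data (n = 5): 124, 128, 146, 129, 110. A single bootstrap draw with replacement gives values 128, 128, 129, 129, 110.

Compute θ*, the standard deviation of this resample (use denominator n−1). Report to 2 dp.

θ* = 8.29

Mean = 124.8000; sum of squared deviations = 274.8000
s² = 274.8000 / 4 = 68.7000
s = √68.7000 = 8.29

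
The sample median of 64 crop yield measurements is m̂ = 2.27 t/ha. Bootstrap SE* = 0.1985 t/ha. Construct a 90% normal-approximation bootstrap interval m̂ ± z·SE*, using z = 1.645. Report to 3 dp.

(1.943, 2.597)

Margin = 1.645 × 0.1985 = 0.3265
Interval: 2.27 ± 0.3265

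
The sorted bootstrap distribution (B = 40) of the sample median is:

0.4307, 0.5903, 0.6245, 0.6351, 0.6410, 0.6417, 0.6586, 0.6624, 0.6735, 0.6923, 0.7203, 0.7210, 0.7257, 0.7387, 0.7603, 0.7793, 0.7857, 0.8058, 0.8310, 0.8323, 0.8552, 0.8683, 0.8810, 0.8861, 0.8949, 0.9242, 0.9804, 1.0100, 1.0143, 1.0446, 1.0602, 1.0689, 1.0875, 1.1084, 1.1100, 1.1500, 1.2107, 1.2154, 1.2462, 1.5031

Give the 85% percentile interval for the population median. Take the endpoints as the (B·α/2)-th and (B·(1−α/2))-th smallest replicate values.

α = 0.15; lower rank = 40 × 0.075 = 3; upper rank = 40 × 0.925 = 37.
The 3rd smallest replicate is 0.6245; the 37th is 1.2107.

(0.6245, 1.2107)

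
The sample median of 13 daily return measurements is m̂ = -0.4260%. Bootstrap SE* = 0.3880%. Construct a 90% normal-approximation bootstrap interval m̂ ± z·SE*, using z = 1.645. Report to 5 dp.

(-1.06426, 0.21226)

Margin = 1.645 × 0.3880 = 0.638260
Interval: -0.4260 ± 0.638260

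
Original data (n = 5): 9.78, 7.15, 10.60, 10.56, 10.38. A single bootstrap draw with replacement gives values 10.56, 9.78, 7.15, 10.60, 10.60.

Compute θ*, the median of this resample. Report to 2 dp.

Sorted: 7.15, 9.78, 10.56, 10.60, 10.60
Median = middle value = 10.56

θ* = 10.56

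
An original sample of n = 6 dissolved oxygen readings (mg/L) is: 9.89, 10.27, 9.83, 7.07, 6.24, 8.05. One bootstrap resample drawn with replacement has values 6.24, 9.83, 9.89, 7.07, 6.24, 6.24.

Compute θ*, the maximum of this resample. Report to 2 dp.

Maximum = 9.89

θ* = 9.89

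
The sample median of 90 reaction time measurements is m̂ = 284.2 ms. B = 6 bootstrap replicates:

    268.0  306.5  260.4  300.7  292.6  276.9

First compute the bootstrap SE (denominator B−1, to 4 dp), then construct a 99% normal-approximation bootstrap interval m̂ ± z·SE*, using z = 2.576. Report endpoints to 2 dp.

Mean of replicates = 284.1833; sum of squared deviations = 1722.2683; SE* = √(1722.2683/5) = 18.5595
Margin = 2.576 × 18.5595 = 47.809
Interval: 284.2 ± 47.809

(236.39, 332.01)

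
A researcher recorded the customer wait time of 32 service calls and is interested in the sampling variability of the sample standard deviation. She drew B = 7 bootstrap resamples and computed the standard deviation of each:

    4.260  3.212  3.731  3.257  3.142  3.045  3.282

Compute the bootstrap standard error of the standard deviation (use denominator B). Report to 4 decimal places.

SE* = 0.3980

Bootstrap SE is the standard deviation of the 7 replicate standard deviations.
Mean of replicates: (4.260 + 3.212 + 3.731 + 3.257 + 3.142 + 3.045 + 3.282) / 7 = 23.92900 / 7 = 3.41843
Sum of squared deviations: (+0.84157)² + (−0.20643)² + (+0.31257)² + (−0.16143)² + (−0.27643)² + (−0.37343)² + (−0.13643)² = 1.10909
Variance = 1.10909 / 7 = 0.15844
SE* = √0.15844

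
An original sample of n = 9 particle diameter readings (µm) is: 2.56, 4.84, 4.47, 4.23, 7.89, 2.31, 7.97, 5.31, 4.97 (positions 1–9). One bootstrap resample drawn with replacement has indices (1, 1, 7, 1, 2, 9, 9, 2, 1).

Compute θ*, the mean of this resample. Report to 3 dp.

θ* = 4.203

Resample values: 2.56, 2.56, 7.97, 2.56, 4.84, 4.97, 4.97, 4.84, 2.56.
Mean = (2.56 + 2.56 + 7.97 + 2.56 + 4.84 + 4.97 + 4.97 + 4.84 + 2.56) / 9 = 37.830 / 9 = 4.203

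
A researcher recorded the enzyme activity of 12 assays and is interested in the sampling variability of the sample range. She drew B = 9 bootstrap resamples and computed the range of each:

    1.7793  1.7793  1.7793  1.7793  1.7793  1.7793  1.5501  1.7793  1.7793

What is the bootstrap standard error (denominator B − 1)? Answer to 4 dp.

SE* = 0.0764

Bootstrap SE is the standard deviation of the 9 replicate ranges.
Mean of replicates: (1.7793 + 1.7793 + 1.7793 + 1.7793 + 1.7793 + 1.7793 + 1.5501 + 1.7793 + 1.7793) / 9 = 15.78450 / 9 = 1.75383
Sum of squared deviations: (+0.02547)² + (+0.02547)² + (+0.02547)² + (+0.02547)² + (+0.02547)² + (+0.02547)² + (−0.20373)² + (+0.02547)² + (+0.02547)² = 0.04670
Variance = 0.04670 / 8 = 0.00584
SE* = √0.00584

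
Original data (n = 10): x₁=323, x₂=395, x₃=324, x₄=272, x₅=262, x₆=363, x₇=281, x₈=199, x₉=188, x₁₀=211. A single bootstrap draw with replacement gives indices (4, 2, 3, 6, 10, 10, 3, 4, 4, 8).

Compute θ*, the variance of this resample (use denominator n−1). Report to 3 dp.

Resample values: 272, 395, 324, 363, 211, 211, 324, 272, 272, 199.
Mean = 284.3000; sum of squared deviations = 40076.1000
s² = 40076.1000 / 9 = 4452.9000

θ* = 4452.900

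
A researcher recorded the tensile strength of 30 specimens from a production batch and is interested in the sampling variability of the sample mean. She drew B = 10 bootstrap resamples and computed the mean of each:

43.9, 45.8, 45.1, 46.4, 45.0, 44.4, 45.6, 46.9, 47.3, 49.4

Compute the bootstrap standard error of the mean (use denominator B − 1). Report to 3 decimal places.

Bootstrap SE is the standard deviation of the 10 replicate means.
Mean of replicates: (43.9 + 45.8 + 45.1 + 46.4 + 45.0 + 44.4 + 45.6 + 46.9 + 47.3 + 49.4) / 10 = 459.8000 / 10 = 45.9800
Sum of squared deviations: (−2.0800)² + (−0.1800)² + (−0.8800)² + (+0.4200)² + (−0.9800)² + (−1.5800)² + (−0.3800)² + (+0.9200)² + (+1.3200)² + (+3.4200)² = 23.1960
Variance = 23.1960 / 9 = 2.5773
SE* = √2.5773

SE* = 1.605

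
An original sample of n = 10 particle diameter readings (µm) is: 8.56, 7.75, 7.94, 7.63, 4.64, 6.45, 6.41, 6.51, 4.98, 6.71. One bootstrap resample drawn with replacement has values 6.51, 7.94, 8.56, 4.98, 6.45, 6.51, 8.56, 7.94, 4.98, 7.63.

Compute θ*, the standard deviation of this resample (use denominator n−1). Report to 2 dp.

θ* = 1.33

Mean = 7.0060; sum of squared deviations = 15.9744
s² = 15.9744 / 9 = 1.7749
s = √1.7749 = 1.33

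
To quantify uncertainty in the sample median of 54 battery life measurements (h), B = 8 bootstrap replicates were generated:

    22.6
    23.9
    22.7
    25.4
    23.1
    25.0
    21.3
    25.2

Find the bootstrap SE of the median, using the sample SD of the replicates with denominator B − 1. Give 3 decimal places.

Bootstrap SE is the standard deviation of the 8 replicate medians.
Mean of replicates: (22.6 + 23.9 + 22.7 + 25.4 + 23.1 + 25.0 + 21.3 + 25.2) / 8 = 189.2000 / 8 = 23.6500
Sum of squared deviations: (−1.0500)² + (+0.2500)² + (−0.9500)² + (+1.7500)² + (−0.5500)² + (+1.3500)² + (−2.3500)² + (+1.5500)² = 15.1800
Variance = 15.1800 / 7 = 2.1686
SE* = √2.1686

SE* = 1.473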